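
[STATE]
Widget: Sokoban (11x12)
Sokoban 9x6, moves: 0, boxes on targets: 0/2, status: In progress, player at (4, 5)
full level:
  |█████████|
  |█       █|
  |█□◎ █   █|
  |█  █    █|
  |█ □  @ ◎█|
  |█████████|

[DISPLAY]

█████████  
█       █  
█□◎ █   █  
█  █    █  
█ □  @ ◎█  
█████████  
Moves: 0  0
           
           
           
           
           


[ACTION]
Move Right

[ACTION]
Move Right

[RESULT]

█████████  
█       █  
█□◎ █   █  
█  █    █  
█ □    +█  
█████████  
Moves: 2  0
           
           
           
           
           


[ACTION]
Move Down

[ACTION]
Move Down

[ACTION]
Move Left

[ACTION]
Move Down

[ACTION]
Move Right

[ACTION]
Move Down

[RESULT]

█████████  
█       █  
█□◎ █   █  
█  █    █  
█ □    +█  
█████████  
Moves: 4  0
           
           
           
           
           


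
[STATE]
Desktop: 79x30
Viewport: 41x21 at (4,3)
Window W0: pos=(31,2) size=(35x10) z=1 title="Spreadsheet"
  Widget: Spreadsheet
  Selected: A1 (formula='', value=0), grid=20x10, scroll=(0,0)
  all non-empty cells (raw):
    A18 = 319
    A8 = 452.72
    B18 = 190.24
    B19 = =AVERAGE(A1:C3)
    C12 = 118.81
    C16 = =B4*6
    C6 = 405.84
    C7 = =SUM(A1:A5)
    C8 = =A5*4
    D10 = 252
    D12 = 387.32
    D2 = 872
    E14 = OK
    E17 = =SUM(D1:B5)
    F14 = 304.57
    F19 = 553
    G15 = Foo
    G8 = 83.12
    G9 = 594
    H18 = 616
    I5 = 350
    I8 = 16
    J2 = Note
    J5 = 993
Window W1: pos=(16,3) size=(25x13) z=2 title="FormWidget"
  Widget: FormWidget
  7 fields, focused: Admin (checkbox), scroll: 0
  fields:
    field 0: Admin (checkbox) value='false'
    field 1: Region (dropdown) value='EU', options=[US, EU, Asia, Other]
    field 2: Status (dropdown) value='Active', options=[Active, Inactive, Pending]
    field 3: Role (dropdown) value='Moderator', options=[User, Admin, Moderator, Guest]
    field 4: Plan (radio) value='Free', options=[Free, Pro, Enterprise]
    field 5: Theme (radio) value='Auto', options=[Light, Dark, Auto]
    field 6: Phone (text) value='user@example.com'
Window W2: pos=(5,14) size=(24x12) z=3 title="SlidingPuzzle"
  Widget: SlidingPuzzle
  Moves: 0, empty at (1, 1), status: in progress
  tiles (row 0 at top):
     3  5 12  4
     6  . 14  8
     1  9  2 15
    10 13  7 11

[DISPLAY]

            ┏━━━━━━━━━━━━━━━━━━━━━━━┓eet 
            ┃ FormWidget            ┃────
            ┠───────────────────────┨    
            ┃> Admin:      [ ]      ┃    
            ┃  Region:     [EU    ▼]┃----
            ┃  Status:     [Active▼]┃[0] 
            ┃  Role:       [Modera▼]┃  0 
            ┃  Plan:       (●) Free ┃  0 
            ┃  Theme:      ( ) Light┃━━━━
            ┃  Phone:      [user@ex]┃    
            ┃                       ┃    
 ┏━━━━━━━━━━━━━━━━━━━━━━┓           ┃    
 ┃ SlidingPuzzle        ┃━━━━━━━━━━━┛    
 ┠──────────────────────┨                
 ┃┌────┬────┬────┬────┐ ┃                
 ┃│  3 │  5 │ 12 │  4 │ ┃                
 ┃├────┼────┼────┼────┤ ┃                
 ┃│  6 │    │ 14 │  8 │ ┃                
 ┃├────┼────┼────┼────┤ ┃                
 ┃│  1 │  9 │  2 │ 15 │ ┃                
 ┃├────┼────┼────┼────┤ ┃                


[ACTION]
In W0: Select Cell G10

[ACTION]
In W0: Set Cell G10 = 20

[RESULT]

            ┏━━━━━━━━━━━━━━━━━━━━━━━┓eet 
            ┃ FormWidget            ┃────
            ┠───────────────────────┨    
            ┃> Admin:      [ ]      ┃    
            ┃  Region:     [EU    ▼]┃----
            ┃  Status:     [Active▼]┃  0 
            ┃  Role:       [Modera▼]┃  0 
            ┃  Plan:       (●) Free ┃  0 
            ┃  Theme:      ( ) Light┃━━━━
            ┃  Phone:      [user@ex]┃    
            ┃                       ┃    
 ┏━━━━━━━━━━━━━━━━━━━━━━┓           ┃    
 ┃ SlidingPuzzle        ┃━━━━━━━━━━━┛    
 ┠──────────────────────┨                
 ┃┌────┬────┬────┬────┐ ┃                
 ┃│  3 │  5 │ 12 │  4 │ ┃                
 ┃├────┼────┼────┼────┤ ┃                
 ┃│  6 │    │ 14 │  8 │ ┃                
 ┃├────┼────┼────┼────┤ ┃                
 ┃│  1 │  9 │  2 │ 15 │ ┃                
 ┃├────┼────┼────┼────┤ ┃                


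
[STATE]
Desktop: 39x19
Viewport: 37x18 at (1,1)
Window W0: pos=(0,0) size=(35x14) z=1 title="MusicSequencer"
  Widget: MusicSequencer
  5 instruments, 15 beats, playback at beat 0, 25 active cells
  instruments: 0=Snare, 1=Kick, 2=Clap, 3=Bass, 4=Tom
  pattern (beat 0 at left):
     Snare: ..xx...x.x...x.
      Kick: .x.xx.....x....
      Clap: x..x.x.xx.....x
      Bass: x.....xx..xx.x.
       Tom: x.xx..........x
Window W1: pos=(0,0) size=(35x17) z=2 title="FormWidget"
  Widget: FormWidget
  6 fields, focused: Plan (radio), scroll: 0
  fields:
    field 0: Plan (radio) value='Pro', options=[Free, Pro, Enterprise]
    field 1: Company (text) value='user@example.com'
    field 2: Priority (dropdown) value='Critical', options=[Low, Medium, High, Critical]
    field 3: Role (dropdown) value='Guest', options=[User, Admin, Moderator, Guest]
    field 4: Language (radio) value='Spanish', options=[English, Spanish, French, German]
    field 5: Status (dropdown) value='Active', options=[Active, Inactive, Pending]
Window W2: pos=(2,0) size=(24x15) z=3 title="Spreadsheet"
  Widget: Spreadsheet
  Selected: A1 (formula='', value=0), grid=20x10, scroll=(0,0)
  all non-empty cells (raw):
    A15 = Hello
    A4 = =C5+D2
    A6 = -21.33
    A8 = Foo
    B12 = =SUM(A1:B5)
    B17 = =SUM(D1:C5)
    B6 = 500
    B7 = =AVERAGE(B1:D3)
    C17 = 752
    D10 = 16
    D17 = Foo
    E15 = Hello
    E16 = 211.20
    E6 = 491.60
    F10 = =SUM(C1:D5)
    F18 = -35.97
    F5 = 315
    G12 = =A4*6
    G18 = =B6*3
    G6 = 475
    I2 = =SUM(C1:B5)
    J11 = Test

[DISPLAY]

 ┃ Spreadsheet          ┃        ┃   
─┠──────────────────────┨────────┨   
>┃A1:                   ┃●) Pro  ┃   
 ┃       A       B      ┃le.com ]┃   
 ┃----------------------┃      ▼]┃   
 ┃  1      [0]       0  ┃      ▼]┃   
 ┃  2        0       0  ┃  (●) Sp┃   
 ┃  3        0       0  ┃      ▼]┃   
 ┃  4        0       0  ┃        ┃   
 ┃  5        0       0  ┃        ┃   
 ┃  6   -21.33     500  ┃        ┃   
 ┃  7        0       0  ┃        ┃   
 ┃  8 Foo            0  ┃        ┃   
 ┗━━━━━━━━━━━━━━━━━━━━━━┛        ┃   
                                 ┃   
━━━━━━━━━━━━━━━━━━━━━━━━━━━━━━━━━┛   
                                     
                                     


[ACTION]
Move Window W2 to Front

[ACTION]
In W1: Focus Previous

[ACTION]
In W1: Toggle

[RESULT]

 ┃ Spreadsheet          ┃        ┃   
─┠──────────────────────┨────────┨   
 ┃A1:                   ┃●) Pro  ┃   
 ┃       A       B      ┃le.com ]┃   
 ┃----------------------┃      ▼]┃   
 ┃  1      [0]       0  ┃      ▼]┃   
 ┃  2        0       0  ┃  (●) Sp┃   
>┃  3        0       0  ┃      ▼]┃   
 ┃  4        0       0  ┃        ┃   
 ┃  5        0       0  ┃        ┃   
 ┃  6   -21.33     500  ┃        ┃   
 ┃  7        0       0  ┃        ┃   
 ┃  8 Foo            0  ┃        ┃   
 ┗━━━━━━━━━━━━━━━━━━━━━━┛        ┃   
                                 ┃   
━━━━━━━━━━━━━━━━━━━━━━━━━━━━━━━━━┛   
                                     
                                     


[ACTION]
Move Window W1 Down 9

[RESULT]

 ┃ Spreadsheet          ┃        ┃   
━┠──────────────────────┨━━━━━━━━┓   
 ┃A1:                   ┃        ┃   
─┃       A       B      ┃────────┨   
 ┃----------------------┃●) Pro  ┃   
 ┃  1      [0]       0  ┃le.com ]┃   
 ┃  2        0       0  ┃      ▼]┃   
 ┃  3        0       0  ┃      ▼]┃   
 ┃  4        0       0  ┃  (●) Sp┃   
>┃  5        0       0  ┃      ▼]┃   
 ┃  6   -21.33     500  ┃        ┃   
 ┃  7        0       0  ┃        ┃   
 ┃  8 Foo            0  ┃        ┃   
 ┗━━━━━━━━━━━━━━━━━━━━━━┛        ┃   
                                 ┃   
                                 ┃   
                                 ┃   
━━━━━━━━━━━━━━━━━━━━━━━━━━━━━━━━━┛   


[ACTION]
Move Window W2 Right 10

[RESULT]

 MusicSeque┃ Spreadsheet          ┃  
━━━━━━━━━━━┠──────────────────────┨  
 FormWidget┃A1:                   ┃  
───────────┃       A       B      ┃  
  Plan:    ┃----------------------┃  
  Company: ┃  1      [0]       0  ┃  
  Priority:┃  2        0       0  ┃  
  Role:    ┃  3        0       0  ┃  
  Language:┃  4        0       0  ┃  
> Status:  ┃  5        0       0  ┃  
           ┃  6   -21.33     500  ┃  
           ┃  7        0       0  ┃  
           ┃  8 Foo            0  ┃  
           ┗━━━━━━━━━━━━━━━━━━━━━━┛  
                                 ┃   
                                 ┃   
                                 ┃   
━━━━━━━━━━━━━━━━━━━━━━━━━━━━━━━━━┛   


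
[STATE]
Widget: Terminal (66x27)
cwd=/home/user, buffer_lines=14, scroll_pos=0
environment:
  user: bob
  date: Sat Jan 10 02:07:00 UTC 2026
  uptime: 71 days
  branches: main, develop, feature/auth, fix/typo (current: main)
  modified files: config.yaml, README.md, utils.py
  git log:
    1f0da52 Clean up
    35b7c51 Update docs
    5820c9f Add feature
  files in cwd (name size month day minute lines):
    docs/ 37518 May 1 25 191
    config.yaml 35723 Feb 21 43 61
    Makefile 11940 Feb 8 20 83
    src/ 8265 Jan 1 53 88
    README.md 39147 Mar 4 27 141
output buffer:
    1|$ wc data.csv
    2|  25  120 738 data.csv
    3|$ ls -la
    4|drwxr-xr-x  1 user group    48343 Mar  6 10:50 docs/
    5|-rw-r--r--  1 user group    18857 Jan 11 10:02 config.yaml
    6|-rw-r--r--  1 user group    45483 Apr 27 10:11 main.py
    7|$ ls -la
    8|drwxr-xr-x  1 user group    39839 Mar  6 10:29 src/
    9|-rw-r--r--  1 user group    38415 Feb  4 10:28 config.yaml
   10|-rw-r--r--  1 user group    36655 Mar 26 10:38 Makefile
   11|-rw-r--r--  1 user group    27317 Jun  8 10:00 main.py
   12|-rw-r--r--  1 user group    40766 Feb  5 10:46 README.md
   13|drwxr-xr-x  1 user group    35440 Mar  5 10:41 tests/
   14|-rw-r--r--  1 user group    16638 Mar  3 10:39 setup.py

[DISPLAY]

$ wc data.csv                                                     
  25  120 738 data.csv                                            
$ ls -la                                                          
drwxr-xr-x  1 user group    48343 Mar  6 10:50 docs/              
-rw-r--r--  1 user group    18857 Jan 11 10:02 config.yaml        
-rw-r--r--  1 user group    45483 Apr 27 10:11 main.py            
$ ls -la                                                          
drwxr-xr-x  1 user group    39839 Mar  6 10:29 src/               
-rw-r--r--  1 user group    38415 Feb  4 10:28 config.yaml        
-rw-r--r--  1 user group    36655 Mar 26 10:38 Makefile           
-rw-r--r--  1 user group    27317 Jun  8 10:00 main.py            
-rw-r--r--  1 user group    40766 Feb  5 10:46 README.md          
drwxr-xr-x  1 user group    35440 Mar  5 10:41 tests/             
-rw-r--r--  1 user group    16638 Mar  3 10:39 setup.py           
$ █                                                               
                                                                  
                                                                  
                                                                  
                                                                  
                                                                  
                                                                  
                                                                  
                                                                  
                                                                  
                                                                  
                                                                  
                                                                  


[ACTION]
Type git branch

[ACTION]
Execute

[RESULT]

$ wc data.csv                                                     
  25  120 738 data.csv                                            
$ ls -la                                                          
drwxr-xr-x  1 user group    48343 Mar  6 10:50 docs/              
-rw-r--r--  1 user group    18857 Jan 11 10:02 config.yaml        
-rw-r--r--  1 user group    45483 Apr 27 10:11 main.py            
$ ls -la                                                          
drwxr-xr-x  1 user group    39839 Mar  6 10:29 src/               
-rw-r--r--  1 user group    38415 Feb  4 10:28 config.yaml        
-rw-r--r--  1 user group    36655 Mar 26 10:38 Makefile           
-rw-r--r--  1 user group    27317 Jun  8 10:00 main.py            
-rw-r--r--  1 user group    40766 Feb  5 10:46 README.md          
drwxr-xr-x  1 user group    35440 Mar  5 10:41 tests/             
-rw-r--r--  1 user group    16638 Mar  3 10:39 setup.py           
$ git branch                                                      
* main                                                            
  develop                                                         
  feature/auth                                                    
  fix/typo                                                        
$ █                                                               
                                                                  
                                                                  
                                                                  
                                                                  
                                                                  
                                                                  
                                                                  


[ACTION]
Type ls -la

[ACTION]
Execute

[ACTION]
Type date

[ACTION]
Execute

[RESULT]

  25  120 738 data.csv                                            
$ ls -la                                                          
drwxr-xr-x  1 user group    48343 Mar  6 10:50 docs/              
-rw-r--r--  1 user group    18857 Jan 11 10:02 config.yaml        
-rw-r--r--  1 user group    45483 Apr 27 10:11 main.py            
$ ls -la                                                          
drwxr-xr-x  1 user group    39839 Mar  6 10:29 src/               
-rw-r--r--  1 user group    38415 Feb  4 10:28 config.yaml        
-rw-r--r--  1 user group    36655 Mar 26 10:38 Makefile           
-rw-r--r--  1 user group    27317 Jun  8 10:00 main.py            
-rw-r--r--  1 user group    40766 Feb  5 10:46 README.md          
drwxr-xr-x  1 user group    35440 Mar  5 10:41 tests/             
-rw-r--r--  1 user group    16638 Mar  3 10:39 setup.py           
$ git branch                                                      
* main                                                            
  develop                                                         
  feature/auth                                                    
  fix/typo                                                        
$ ls -la                                                          
drwxr-xr-x  1 bob group    37518 May  1 10:25 docs/               
-rw-r--r--  1 bob group    35723 Feb 21 10:43 config.yaml         
-rw-r--r--  1 bob group    11940 Feb  8 10:20 Makefile            
drwxr-xr-x  1 bob group     8265 Jan  1 10:53 src/                
-rw-r--r--  1 bob group    39147 Mar  4 10:27 README.md           
$ date                                                            
Sat Jan 10 02:07:00 UTC 2026                                      
$ █                                                               


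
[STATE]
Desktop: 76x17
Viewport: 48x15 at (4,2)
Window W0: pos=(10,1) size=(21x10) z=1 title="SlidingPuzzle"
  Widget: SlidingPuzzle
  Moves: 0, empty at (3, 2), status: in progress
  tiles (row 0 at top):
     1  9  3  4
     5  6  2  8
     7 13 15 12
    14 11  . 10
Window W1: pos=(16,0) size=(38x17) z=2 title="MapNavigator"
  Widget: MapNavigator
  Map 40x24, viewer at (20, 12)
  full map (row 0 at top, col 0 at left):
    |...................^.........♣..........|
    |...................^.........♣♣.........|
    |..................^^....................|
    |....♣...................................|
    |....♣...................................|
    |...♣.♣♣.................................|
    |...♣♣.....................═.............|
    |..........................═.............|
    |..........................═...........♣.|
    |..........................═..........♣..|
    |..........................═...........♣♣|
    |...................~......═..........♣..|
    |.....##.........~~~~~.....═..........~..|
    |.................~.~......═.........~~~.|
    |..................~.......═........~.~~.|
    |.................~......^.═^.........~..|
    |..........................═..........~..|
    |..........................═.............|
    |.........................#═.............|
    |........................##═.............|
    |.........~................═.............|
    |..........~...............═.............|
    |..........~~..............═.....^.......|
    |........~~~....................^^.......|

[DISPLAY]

      ┃ Slid┠───────────────────────────────────
      ┠─────┃.♣♣.....................═..........
      ┃┌────┃........................═..........
      ┃│  1 ┃........................═..........
      ┃├────┃........................═..........
      ┃│  5 ┃........................═..........
      ┃├────┃.................~......═..........
      ┃│  7 ┃...##.........~~~~@.....═..........
      ┗━━━━━┃...............~.~......═.........~
            ┃................~.......═........~.
            ┃...............~......^.═^.........
            ┃........................═..........
            ┃........................═..........
            ┃.......................#═..........
            ┗━━━━━━━━━━━━━━━━━━━━━━━━━━━━━━━━━━━


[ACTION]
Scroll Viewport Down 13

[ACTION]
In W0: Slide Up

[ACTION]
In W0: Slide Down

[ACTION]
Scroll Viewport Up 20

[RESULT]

            ┏━━━━━━━━━━━━━━━━━━━━━━━━━━━━━━━━━━━
      ┏━━━━━┃ MapNavigator                      
      ┃ Slid┠───────────────────────────────────
      ┠─────┃.♣♣.....................═..........
      ┃┌────┃........................═..........
      ┃│  1 ┃........................═..........
      ┃├────┃........................═..........
      ┃│  5 ┃........................═..........
      ┃├────┃.................~......═..........
      ┃│  7 ┃...##.........~~~~@.....═..........
      ┗━━━━━┃...............~.~......═.........~
            ┃................~.......═........~.
            ┃...............~......^.═^.........
            ┃........................═..........
            ┃........................═..........


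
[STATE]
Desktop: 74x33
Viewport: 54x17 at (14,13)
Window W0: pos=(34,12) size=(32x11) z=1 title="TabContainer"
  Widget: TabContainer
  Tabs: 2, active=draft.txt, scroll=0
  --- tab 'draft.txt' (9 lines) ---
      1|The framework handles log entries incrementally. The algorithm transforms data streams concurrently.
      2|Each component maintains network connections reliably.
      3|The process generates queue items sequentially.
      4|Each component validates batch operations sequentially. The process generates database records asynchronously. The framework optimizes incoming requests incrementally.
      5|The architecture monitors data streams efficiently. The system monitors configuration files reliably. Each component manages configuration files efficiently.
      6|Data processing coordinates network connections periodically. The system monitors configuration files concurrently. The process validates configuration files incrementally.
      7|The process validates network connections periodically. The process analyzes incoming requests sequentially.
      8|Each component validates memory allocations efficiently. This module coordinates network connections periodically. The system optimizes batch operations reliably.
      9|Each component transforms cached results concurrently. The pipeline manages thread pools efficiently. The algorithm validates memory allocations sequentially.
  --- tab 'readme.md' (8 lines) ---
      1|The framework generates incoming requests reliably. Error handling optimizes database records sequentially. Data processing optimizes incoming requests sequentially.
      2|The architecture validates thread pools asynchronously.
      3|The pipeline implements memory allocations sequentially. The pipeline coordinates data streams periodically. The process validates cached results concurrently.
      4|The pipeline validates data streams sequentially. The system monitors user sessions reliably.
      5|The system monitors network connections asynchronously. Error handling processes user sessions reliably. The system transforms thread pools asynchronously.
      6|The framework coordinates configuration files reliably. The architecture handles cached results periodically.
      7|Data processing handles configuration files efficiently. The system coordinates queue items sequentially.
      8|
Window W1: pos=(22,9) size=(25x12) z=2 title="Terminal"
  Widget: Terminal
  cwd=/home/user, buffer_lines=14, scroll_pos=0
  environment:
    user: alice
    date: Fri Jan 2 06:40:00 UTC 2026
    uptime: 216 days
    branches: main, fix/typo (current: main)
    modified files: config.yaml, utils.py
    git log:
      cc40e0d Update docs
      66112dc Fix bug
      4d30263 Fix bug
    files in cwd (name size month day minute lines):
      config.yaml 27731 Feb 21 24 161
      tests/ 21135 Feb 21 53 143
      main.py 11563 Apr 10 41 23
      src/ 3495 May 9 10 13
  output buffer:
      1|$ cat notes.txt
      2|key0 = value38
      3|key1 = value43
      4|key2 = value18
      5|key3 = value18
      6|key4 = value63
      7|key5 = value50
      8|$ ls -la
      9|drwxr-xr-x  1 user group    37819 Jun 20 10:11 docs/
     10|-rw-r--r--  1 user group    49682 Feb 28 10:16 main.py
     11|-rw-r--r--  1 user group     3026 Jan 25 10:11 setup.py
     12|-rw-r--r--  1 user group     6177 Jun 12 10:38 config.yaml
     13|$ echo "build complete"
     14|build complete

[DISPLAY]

        ┃key0 = value38         ┃r                 ┃  
        ┃key1 = value43         ┃──────────────────┨  
        ┃key2 = value18         ┃ readme.md        ┃  
        ┃key3 = value18         ┃──────────────────┃  
        ┃key4 = value63         ┃k handles log entr┃  
        ┃key5 = value50         ┃nt maintains netwo┃  
        ┃$ ls -la               ┃generates queue it┃  
        ┗━━━━━━━━━━━━━━━━━━━━━━━┛nt validates batch┃  
                    ┃The architecture monitors data┃  
                    ┗━━━━━━━━━━━━━━━━━━━━━━━━━━━━━━┛  
                                                      
                                                      
                                                      
                                                      
                                                      
                                                      
                                                      


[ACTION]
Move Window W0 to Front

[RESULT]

        ┃key0 = valu┃ TabContainer                 ┃  
        ┃key1 = valu┠──────────────────────────────┨  
        ┃key2 = valu┃[draft.txt]│ readme.md        ┃  
        ┃key3 = valu┃──────────────────────────────┃  
        ┃key4 = valu┃The framework handles log entr┃  
        ┃key5 = valu┃Each component maintains netwo┃  
        ┃$ ls -la   ┃The process generates queue it┃  
        ┗━━━━━━━━━━━┃Each component validates batch┃  
                    ┃The architecture monitors data┃  
                    ┗━━━━━━━━━━━━━━━━━━━━━━━━━━━━━━┛  
                                                      
                                                      
                                                      
                                                      
                                                      
                                                      
                                                      


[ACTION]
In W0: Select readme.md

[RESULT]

        ┃key0 = valu┃ TabContainer                 ┃  
        ┃key1 = valu┠──────────────────────────────┨  
        ┃key2 = valu┃ draft.txt │[readme.md]       ┃  
        ┃key3 = valu┃──────────────────────────────┃  
        ┃key4 = valu┃The framework generates incomi┃  
        ┃key5 = valu┃The architecture validates thr┃  
        ┃$ ls -la   ┃The pipeline implements memory┃  
        ┗━━━━━━━━━━━┃The pipeline validates data st┃  
                    ┃The system monitors network co┃  
                    ┗━━━━━━━━━━━━━━━━━━━━━━━━━━━━━━┛  
                                                      
                                                      
                                                      
                                                      
                                                      
                                                      
                                                      


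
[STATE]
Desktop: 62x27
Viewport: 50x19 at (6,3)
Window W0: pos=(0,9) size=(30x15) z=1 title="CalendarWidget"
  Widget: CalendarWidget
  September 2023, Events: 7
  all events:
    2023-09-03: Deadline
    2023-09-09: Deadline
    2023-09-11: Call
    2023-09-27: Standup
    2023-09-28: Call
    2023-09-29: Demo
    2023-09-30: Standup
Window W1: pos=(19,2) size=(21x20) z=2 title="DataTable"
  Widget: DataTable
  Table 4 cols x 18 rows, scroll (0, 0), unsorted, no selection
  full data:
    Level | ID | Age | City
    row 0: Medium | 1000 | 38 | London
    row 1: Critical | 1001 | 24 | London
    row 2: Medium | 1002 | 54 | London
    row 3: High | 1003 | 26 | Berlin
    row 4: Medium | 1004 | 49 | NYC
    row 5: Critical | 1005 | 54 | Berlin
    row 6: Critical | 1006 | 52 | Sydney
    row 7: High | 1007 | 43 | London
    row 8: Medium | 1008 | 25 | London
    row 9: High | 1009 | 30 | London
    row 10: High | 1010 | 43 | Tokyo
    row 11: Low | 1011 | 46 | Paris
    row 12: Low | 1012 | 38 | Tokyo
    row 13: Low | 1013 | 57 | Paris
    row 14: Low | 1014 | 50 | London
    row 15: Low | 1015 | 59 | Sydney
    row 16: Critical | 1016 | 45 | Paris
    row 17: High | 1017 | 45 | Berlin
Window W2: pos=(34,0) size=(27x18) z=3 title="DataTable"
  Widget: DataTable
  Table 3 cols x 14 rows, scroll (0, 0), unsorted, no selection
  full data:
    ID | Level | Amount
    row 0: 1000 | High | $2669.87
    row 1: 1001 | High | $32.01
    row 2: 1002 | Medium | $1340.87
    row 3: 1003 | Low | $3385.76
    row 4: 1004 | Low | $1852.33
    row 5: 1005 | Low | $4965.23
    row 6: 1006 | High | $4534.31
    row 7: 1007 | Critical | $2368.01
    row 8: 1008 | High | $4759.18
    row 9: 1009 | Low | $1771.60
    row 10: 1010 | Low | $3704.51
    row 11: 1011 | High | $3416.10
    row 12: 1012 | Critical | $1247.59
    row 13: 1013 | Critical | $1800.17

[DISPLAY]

             ┃ DataTable    ┃ID  │Level   │Amount 
             ┠──────────────┃────┼────────┼───────
             ┃Level   │ID  │┃1000│High    │$2669.8
             ┃────────┼────┼┃1001│High    │$32.01 
             ┃Medium  │1000│┃1002│Medium  │$1340.8
             ┃Critical│1001│┃1003│Low     │$3385.7
━━━━━━━━━━━━━┃Medium  │1002│┃1004│Low     │$1852.3
ndarWidget   ┃High    │1003│┃1005│Low     │$4965.2
─────────────┃Medium  │1004│┃1006│High    │$4534.3
  September 2┃Critical│1005│┃1007│Critical│$2368.0
 We Th Fr Sa ┃Critical│1006│┃1008│High    │$4759.1
        1  2 ┃High    │1007│┃1009│Low     │$1771.6
  6  7  8  9*┃Medium  │1008│┃1010│Low     │$3704.5
2 13 14 15 16┃High    │1009│┃1011│High    │$3416.1
 20 21 22 23 ┃High    │1010│┗━━━━━━━━━━━━━━━━━━━━━
 27* 28* 29* ┃Low     │1011│46 │P┃                
             ┃Low     │1012│38 │T┃                
             ┃Low     │1013│57 │P┃                
             ┗━━━━━━━━━━━━━━━━━━━┛                


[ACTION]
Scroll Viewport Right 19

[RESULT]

       ┃ DataTable    ┃ID  │Level   │Amount     ┃ 
       ┠──────────────┃────┼────────┼────────   ┃ 
       ┃Level   │ID  │┃1000│High    │$2669.87   ┃ 
       ┃────────┼────┼┃1001│High    │$32.01     ┃ 
       ┃Medium  │1000│┃1002│Medium  │$1340.87   ┃ 
       ┃Critical│1001│┃1003│Low     │$3385.76   ┃ 
━━━━━━━┃Medium  │1002│┃1004│Low     │$1852.33   ┃ 
dget   ┃High    │1003│┃1005│Low     │$4965.23   ┃ 
───────┃Medium  │1004│┃1006│High    │$4534.31   ┃ 
ember 2┃Critical│1005│┃1007│Critical│$2368.01   ┃ 
 Fr Sa ┃Critical│1006│┃1008│High    │$4759.18   ┃ 
  1  2 ┃High    │1007│┃1009│Low     │$1771.60   ┃ 
  8  9*┃Medium  │1008│┃1010│Low     │$3704.51   ┃ 
4 15 16┃High    │1009│┃1011│High    │$3416.10   ┃ 
 22 23 ┃High    │1010│┗━━━━━━━━━━━━━━━━━━━━━━━━━┛ 
8* 29* ┃Low     │1011│46 │P┃                      
       ┃Low     │1012│38 │T┃                      
       ┃Low     │1013│57 │P┃                      
       ┗━━━━━━━━━━━━━━━━━━━┛                      


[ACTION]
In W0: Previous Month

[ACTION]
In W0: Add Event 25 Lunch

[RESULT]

       ┃ DataTable    ┃ID  │Level   │Amount     ┃ 
       ┠──────────────┃────┼────────┼────────   ┃ 
       ┃Level   │ID  │┃1000│High    │$2669.87   ┃ 
       ┃────────┼────┼┃1001│High    │$32.01     ┃ 
       ┃Medium  │1000│┃1002│Medium  │$1340.87   ┃ 
       ┃Critical│1001│┃1003│Low     │$3385.76   ┃ 
━━━━━━━┃Medium  │1002│┃1004│Low     │$1852.33   ┃ 
dget   ┃High    │1003│┃1005│Low     │$4965.23   ┃ 
───────┃Medium  │1004│┃1006│High    │$4534.31   ┃ 
ust 202┃Critical│1005│┃1007│Critical│$2368.01   ┃ 
 Fr Sa ┃Critical│1006│┃1008│High    │$4759.18   ┃ 
  4  5 ┃High    │1007│┃1009│Low     │$1771.60   ┃ 
 11 12 ┃Medium  │1008│┃1010│Low     │$3704.51   ┃ 
 18 19 ┃High    │1009│┃1011│High    │$3416.10   ┃ 
 25* 26┃High    │1010│┗━━━━━━━━━━━━━━━━━━━━━━━━━┛ 
       ┃Low     │1011│46 │P┃                      
       ┃Low     │1012│38 │T┃                      
       ┃Low     │1013│57 │P┃                      
       ┗━━━━━━━━━━━━━━━━━━━┛                      


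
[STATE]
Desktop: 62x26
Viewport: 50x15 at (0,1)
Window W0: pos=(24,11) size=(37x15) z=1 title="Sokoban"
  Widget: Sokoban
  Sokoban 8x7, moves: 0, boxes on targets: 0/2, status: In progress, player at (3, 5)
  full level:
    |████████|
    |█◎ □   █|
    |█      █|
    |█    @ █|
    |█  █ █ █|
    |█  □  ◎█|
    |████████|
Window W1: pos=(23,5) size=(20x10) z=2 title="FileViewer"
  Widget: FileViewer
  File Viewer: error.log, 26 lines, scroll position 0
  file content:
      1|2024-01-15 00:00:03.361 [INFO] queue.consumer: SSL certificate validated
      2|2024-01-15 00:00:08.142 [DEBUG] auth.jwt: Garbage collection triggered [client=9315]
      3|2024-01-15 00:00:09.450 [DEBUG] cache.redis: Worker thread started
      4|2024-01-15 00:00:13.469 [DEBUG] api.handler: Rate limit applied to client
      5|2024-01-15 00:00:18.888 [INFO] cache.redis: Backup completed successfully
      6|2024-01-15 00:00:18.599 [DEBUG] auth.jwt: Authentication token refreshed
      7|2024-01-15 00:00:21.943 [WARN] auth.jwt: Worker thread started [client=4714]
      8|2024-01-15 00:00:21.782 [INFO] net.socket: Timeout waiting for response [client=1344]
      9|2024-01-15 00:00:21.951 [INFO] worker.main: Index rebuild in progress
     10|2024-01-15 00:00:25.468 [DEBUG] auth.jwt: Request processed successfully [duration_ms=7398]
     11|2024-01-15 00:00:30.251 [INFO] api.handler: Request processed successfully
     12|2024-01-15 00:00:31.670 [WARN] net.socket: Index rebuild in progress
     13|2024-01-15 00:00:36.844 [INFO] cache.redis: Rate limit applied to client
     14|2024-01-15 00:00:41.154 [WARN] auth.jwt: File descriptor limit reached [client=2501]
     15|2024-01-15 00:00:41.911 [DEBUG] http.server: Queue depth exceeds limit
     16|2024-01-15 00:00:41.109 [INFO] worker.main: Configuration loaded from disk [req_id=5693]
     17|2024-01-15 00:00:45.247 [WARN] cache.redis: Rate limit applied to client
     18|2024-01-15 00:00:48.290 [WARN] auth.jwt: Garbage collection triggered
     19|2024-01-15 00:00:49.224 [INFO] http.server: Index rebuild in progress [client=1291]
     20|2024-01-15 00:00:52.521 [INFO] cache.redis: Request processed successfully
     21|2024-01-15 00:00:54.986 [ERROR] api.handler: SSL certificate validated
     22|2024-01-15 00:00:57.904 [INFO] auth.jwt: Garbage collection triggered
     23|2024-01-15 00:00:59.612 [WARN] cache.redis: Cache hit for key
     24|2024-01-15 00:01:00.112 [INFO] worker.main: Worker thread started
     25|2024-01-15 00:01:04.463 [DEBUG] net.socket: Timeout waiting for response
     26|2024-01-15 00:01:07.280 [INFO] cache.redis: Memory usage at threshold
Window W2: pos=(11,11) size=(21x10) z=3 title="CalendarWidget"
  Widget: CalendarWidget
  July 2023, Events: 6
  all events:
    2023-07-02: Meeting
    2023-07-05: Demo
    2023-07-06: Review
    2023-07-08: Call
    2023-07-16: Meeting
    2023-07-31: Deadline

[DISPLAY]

                                                  
                                                  
                                                  
                                                  
                       ┏━━━━━━━━━━━━━━━━━━┓       
                       ┃ FileViewer       ┃       
                       ┠──────────────────┨       
                       ┃2024-01-15 00:00:▲┃       
                       ┃2024-01-15 00:00:█┃       
                       ┃2024-01-15 00:00:░┃       
           ┏━━━━━━━━━━━━━━━━━━━┓15 00:00:░┃━━━━━━━
           ┃ CalendarWidget    ┃15 00:00:░┃       
           ┠───────────────────┨15 00:00:▼┃───────
           ┃     July 2023     ┃━━━━━━━━━━┛       
           ┃Mo Tu We Th Fr Sa S┃█                 


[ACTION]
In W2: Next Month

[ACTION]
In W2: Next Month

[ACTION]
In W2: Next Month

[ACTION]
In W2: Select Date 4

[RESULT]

                                                  
                                                  
                                                  
                                                  
                       ┏━━━━━━━━━━━━━━━━━━┓       
                       ┃ FileViewer       ┃       
                       ┠──────────────────┨       
                       ┃2024-01-15 00:00:▲┃       
                       ┃2024-01-15 00:00:█┃       
                       ┃2024-01-15 00:00:░┃       
           ┏━━━━━━━━━━━━━━━━━━━┓15 00:00:░┃━━━━━━━
           ┃ CalendarWidget    ┃15 00:00:░┃       
           ┠───────────────────┨15 00:00:▼┃───────
           ┃    October 2023   ┃━━━━━━━━━━┛       
           ┃Mo Tu We Th Fr Sa S┃█                 


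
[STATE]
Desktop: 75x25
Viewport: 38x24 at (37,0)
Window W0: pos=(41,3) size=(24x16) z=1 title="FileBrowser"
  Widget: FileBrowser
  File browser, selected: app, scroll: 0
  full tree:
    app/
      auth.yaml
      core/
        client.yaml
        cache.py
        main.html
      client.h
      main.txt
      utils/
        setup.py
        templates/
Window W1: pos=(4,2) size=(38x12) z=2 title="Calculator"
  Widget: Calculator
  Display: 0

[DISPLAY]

                                      
                                      
━━━━┓                                 
    ┃━━━━━━━━━━━━━━━━━━━━━━┓          
────┨ FileBrowser          ┃          
   0┃──────────────────────┨          
    ┃> [-] app/            ┃          
    ┃    auth.yaml         ┃          
    ┃    [+] core/         ┃          
    ┃    client.h          ┃          
    ┃    main.txt          ┃          
    ┃    [+] utils/        ┃          
    ┃                      ┃          
━━━━┛                      ┃          
    ┃                      ┃          
    ┃                      ┃          
    ┃                      ┃          
    ┃                      ┃          
    ┗━━━━━━━━━━━━━━━━━━━━━━┛          
                                      
                                      
                                      
                                      
                                      


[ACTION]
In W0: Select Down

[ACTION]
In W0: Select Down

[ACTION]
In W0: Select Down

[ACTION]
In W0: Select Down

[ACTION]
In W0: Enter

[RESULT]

                                      
                                      
━━━━┓                                 
    ┃━━━━━━━━━━━━━━━━━━━━━━┓          
────┨ FileBrowser          ┃          
   0┃──────────────────────┨          
    ┃  [-] app/            ┃          
    ┃    auth.yaml         ┃          
    ┃    [+] core/         ┃          
    ┃    client.h          ┃          
    ┃  > main.txt          ┃          
    ┃    [+] utils/        ┃          
    ┃                      ┃          
━━━━┛                      ┃          
    ┃                      ┃          
    ┃                      ┃          
    ┃                      ┃          
    ┃                      ┃          
    ┗━━━━━━━━━━━━━━━━━━━━━━┛          
                                      
                                      
                                      
                                      
                                      
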